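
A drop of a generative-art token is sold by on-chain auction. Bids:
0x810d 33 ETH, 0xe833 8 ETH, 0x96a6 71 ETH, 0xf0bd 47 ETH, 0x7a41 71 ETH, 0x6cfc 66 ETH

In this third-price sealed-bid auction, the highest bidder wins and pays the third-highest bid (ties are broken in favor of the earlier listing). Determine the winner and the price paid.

0x96a6 pays 66 ETH

Third-price sealed-bid auction: the highest bidder wins and pays the third-highest bid.
Bids in order: 71 (0x96a6) > 71 (0x7a41) > 66 (0x6cfc) > 47 (0xf0bd) > 33 (0x810d) > 8 (0xe833)
0x96a6 and 0x7a41 tie at 71 ETH; tie-break gives it to 0x96a6.
0x96a6 wins; payment is bid #3 in the ranking = 66 ETH.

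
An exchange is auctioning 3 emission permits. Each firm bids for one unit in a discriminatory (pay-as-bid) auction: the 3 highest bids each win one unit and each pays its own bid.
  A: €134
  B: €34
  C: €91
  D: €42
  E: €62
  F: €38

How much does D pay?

Ordering the bids: 134 (A), 91 (C), 62 (E), 42 (D), 38 (F), …
The 3 highest are A, C, E.
D does not win → €0.

D pays €0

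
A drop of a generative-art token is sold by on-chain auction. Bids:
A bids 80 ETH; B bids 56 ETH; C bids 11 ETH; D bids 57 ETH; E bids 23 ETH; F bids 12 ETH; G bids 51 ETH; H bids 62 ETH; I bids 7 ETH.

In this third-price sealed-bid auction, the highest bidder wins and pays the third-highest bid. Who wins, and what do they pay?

A pays 57 ETH

Sorting bids: 80 (A) > 62 (H) > 57 (D) > 56 (B) > 51 (G) > 23 (E) > …
A wins; payment is bid #3 in the ranking = 57 ETH.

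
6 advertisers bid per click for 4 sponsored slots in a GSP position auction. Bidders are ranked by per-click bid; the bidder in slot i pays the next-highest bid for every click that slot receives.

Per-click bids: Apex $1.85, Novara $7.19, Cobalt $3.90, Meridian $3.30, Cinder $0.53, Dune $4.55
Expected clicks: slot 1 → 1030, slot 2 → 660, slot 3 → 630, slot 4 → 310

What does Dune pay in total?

Ranked by bid: $7.19 (Novara) > $4.55 (Dune) > $3.90 (Cobalt) > $3.30 (Meridian) > $1.85 (Apex) > …
Dune holds slot 2 → pays next bid $3.90 × 660 clicks = $2574.00.

Dune pays $2574.00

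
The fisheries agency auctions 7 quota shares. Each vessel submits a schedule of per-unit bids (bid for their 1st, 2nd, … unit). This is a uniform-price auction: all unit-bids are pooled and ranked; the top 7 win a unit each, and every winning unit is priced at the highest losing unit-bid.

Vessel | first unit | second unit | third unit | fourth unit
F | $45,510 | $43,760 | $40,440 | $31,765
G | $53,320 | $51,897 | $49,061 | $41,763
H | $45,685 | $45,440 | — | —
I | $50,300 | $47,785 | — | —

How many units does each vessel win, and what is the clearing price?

F 1, G 3, H 1, I 2; clearing price $45,440

All unit-bids, highest first — top 7: 53,320 (G-1), 51,897 (G-2), 50,300 (I-1), 49,061 (G-3), 47,785 (I-2), 45,685 (H-1), 45,510 (F-1)
The (k+1)-th unit-bid is $45,440.
Allocation: F 1, G 3, H 1, I 2.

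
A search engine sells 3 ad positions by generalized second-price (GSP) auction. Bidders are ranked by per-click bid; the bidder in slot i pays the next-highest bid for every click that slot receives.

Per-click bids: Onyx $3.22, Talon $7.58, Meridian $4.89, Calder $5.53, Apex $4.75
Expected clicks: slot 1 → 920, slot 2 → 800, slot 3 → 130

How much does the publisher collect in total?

Total revenue: $9617.10

Ranked by bid: $7.58 (Talon) > $5.53 (Calder) > $4.89 (Meridian) > $4.75 (Apex) > …
Slot 1: Talon pays $5.53 × 920 = $5087.60
Slot 2: Calder pays $4.89 × 800 = $3912.00
Slot 3: Meridian pays $4.75 × 130 = $617.50
Total = $9617.10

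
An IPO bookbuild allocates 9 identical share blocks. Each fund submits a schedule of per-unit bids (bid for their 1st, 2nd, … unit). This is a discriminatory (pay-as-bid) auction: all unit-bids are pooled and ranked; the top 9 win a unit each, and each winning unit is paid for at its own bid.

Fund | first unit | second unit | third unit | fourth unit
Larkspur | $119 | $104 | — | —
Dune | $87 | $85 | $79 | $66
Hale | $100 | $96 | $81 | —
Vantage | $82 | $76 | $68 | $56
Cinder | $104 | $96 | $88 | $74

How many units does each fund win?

Cinder 3, Dune 2, Hale 2, Larkspur 2

Merging the schedules and taking the best 9: 119 (Larkspur-1), 104 (Larkspur-2), 104 (Cinder-1), 100 (Hale-1), 96 (Hale-2), 96 (Cinder-2), 88 (Cinder-3), 87 (Dune-1), 85 (Dune-2)
Next rejected bid: $82 (not a price — pay-as-bid).
Allocation: Cinder 3, Dune 2, Hale 2, Larkspur 2.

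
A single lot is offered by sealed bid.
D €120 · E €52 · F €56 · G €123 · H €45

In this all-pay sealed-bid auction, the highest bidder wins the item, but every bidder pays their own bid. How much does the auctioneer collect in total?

All-pay sealed-bid auction: the highest bidder wins the item, but every bidder pays their own bid.
Bids ranked: 123 (G) > 120 (D) > 56 (F) > 52 (E) > 45 (H)
G wins with the top bid; all bids are sunk regardless.
Every bidder forfeits their bid regardless of winning.
Revenue = 120 + 52 + 56 + 123 + 45 = €396.

Total revenue: €396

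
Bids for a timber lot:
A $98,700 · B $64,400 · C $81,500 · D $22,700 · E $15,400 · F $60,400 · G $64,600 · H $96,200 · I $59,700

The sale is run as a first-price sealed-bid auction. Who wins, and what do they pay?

A pays $98,700

Rule: the highest bidder wins and pays their own bid.
Sorting bids: 98,700 (A) > 96,200 (H) > 81,500 (C) > 64,600 (G) > 64,400 (B) > 60,400 (F) > …
A is highest → pays own bid, $98,700.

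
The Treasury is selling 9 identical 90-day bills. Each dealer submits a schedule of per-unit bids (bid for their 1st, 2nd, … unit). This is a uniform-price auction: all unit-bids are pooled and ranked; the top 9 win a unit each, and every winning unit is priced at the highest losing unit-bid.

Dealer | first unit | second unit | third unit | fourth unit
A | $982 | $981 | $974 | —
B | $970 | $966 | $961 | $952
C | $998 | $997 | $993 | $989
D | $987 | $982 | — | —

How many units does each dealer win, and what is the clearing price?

All unit-bids, highest first — top 9: 998 (C-1), 997 (C-2), 993 (C-3), 989 (C-4), 987 (D-1), 982 (A-1), 982 (D-2), 981 (A-2), 974 (A-3)
First bid not allocated: $970.
Allocation: A 3, C 4, D 2.

A 3, C 4, D 2; clearing price $970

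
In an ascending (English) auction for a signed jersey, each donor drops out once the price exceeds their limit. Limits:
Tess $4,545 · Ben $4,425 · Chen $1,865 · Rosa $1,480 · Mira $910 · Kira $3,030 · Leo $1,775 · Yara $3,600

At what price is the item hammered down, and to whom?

Sorting limits: 4,545 (Tess) > 4,425 (Ben) > 3,600 (Yara) > 3,030 (Kira) > 1,865 (Chen) > 1,775 (Leo) > …
Ben is the last rival to drop out, at $4,425; Tess remains and wins at that price.

Tess wins at $4,425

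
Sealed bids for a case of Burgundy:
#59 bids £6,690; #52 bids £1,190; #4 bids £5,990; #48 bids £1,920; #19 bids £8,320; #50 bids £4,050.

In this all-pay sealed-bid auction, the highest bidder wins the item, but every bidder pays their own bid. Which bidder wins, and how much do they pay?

#19 pays £8,320

All-pay sealed-bid auction: the highest bidder wins the item, but every bidder pays their own bid.
Bids in order: 8,320 (#19) > 6,690 (#59) > 5,990 (#4) > 4,050 (#50) > 1,920 (#48) > 1,190 (#52)
#19 wins with the top bid; all bids are sunk regardless.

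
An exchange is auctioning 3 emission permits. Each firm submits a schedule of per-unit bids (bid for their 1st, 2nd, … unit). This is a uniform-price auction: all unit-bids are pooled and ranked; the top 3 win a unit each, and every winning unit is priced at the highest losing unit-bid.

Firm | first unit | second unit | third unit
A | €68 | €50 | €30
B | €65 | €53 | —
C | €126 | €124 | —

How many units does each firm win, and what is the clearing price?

A 1, C 2; clearing price €65

All unit-bids, highest first — top 3: 126 (C-1), 124 (C-2), 68 (A-1)
Highest rejected unit-bid = €65.
Allocation: A 1, C 2.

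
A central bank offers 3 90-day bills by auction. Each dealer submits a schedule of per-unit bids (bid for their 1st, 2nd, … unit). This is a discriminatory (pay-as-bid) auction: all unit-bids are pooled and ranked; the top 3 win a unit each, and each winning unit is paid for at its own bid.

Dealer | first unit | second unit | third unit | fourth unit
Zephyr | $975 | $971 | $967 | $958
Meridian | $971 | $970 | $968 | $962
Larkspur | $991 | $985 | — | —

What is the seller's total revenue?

Total revenue: $2,951

Merging the schedules and taking the best 3: 991 (Larkspur-1), 985 (Larkspur-2), 975 (Zephyr-1)
Next rejected bid: $971 (not a price — pay-as-bid).
Each winning unit pays its own bid.
Revenue = 991 + 985 + 975 = $2,951.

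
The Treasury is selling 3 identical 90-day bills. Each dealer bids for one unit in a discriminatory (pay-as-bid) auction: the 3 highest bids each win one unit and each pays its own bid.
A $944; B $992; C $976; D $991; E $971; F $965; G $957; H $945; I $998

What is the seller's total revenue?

Sorting: 998 (I), 992 (B), 991 (D), 976 (C), 971 (E), …
Winners (3 units): I, B, D.
Total revenue = 998 + 992 + 991 = $2,981.

Total revenue: $2,981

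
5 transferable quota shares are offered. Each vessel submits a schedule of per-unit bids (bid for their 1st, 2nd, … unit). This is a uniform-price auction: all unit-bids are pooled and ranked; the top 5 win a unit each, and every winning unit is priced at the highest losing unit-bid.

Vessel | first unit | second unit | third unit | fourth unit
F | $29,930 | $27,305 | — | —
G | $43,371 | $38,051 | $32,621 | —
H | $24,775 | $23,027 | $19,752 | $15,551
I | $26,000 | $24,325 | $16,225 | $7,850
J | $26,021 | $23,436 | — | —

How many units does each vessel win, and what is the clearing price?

Merging the schedules and taking the best 5: 43,371 (G-1), 38,051 (G-2), 32,621 (G-3), 29,930 (F-1), 27,305 (F-2)
Highest rejected unit-bid = $26,021.
Allocation: F 2, G 3.

F 2, G 3; clearing price $26,021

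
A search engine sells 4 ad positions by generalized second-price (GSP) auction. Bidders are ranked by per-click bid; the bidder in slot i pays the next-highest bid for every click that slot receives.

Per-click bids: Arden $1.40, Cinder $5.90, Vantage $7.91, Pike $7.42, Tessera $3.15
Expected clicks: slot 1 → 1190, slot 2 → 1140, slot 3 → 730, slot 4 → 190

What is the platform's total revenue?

Sorting advertisers: $7.91 (Vantage) > $7.42 (Pike) > $5.90 (Cinder) > $3.15 (Tessera) > $1.40 (Arden)
Slot 1: Vantage pays $7.42 × 1190 = $8829.80
Slot 2: Pike pays $5.90 × 1140 = $6726.00
Slot 3: Cinder pays $3.15 × 730 = $2299.50
Slot 4: Tessera pays $1.40 × 190 = $266.00
Total = $18121.30

Total revenue: $18121.30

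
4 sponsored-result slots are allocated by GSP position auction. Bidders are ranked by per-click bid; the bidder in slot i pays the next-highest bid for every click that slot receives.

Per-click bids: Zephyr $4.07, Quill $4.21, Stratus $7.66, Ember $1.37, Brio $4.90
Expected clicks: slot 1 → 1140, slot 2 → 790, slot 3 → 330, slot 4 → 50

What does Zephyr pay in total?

Ranked by bid: $7.66 (Stratus) > $4.90 (Brio) > $4.21 (Quill) > $4.07 (Zephyr) > $1.37 (Ember)
Zephyr holds slot 4 → pays next bid $1.37 × 50 clicks = $68.50.

Zephyr pays $68.50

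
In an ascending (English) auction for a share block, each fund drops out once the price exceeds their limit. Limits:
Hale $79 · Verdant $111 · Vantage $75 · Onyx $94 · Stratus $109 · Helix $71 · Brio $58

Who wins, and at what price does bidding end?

Limits ranked: 111 (Verdant) > 109 (Stratus) > 94 (Onyx) > 79 (Hale) > 75 (Vantage) > 71 (Helix) > …
Once the price passes $109, only Verdant is left; the hammer falls at Stratus's limit of $109.

Verdant wins at $109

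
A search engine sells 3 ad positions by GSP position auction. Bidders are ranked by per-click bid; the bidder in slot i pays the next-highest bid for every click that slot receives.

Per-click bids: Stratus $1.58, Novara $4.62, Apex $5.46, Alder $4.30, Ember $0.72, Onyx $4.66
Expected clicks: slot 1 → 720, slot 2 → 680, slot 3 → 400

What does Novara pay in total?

Novara pays $1720.00

Per-click bids in order: $5.46 (Apex) > $4.66 (Onyx) > $4.62 (Novara) > $4.30 (Alder) > …
Novara holds slot 3 → pays next bid $4.30 × 400 clicks = $1720.00.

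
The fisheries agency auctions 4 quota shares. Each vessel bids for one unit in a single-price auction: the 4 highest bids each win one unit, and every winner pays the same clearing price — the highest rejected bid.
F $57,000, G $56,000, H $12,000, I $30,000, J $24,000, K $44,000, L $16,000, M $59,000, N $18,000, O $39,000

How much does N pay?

N pays $0

Bids ranked high→low: 59,000 (M), 57,000 (F), 56,000 (G), 44,000 (K), 39,000 (O), 30,000 (I), …
Winners (4 units): M, F, G, K.
First losing bid is O's $39,000, which sets the uniform price.
N does not win → pays $0.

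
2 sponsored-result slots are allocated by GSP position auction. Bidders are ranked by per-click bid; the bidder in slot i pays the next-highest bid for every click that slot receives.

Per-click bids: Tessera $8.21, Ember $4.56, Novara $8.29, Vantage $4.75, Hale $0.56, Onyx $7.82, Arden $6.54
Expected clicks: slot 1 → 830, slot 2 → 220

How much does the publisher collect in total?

Sorting advertisers: $8.29 (Novara) > $8.21 (Tessera) > $7.82 (Onyx) > …
Slot 1: Novara pays $8.21 × 830 = $6814.30
Slot 2: Tessera pays $7.82 × 220 = $1720.40
Total = $8534.70

Total revenue: $8534.70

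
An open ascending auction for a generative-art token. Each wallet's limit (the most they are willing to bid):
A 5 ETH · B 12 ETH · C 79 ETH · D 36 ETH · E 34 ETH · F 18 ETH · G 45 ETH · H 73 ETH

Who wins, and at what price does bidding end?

Limits ranked: 79 (C) > 73 (H) > 45 (G) > 36 (D) > 34 (E) > 18 (F) > …
Bidding ends when H exits at 73 ETH; C takes it.

C wins at 73 ETH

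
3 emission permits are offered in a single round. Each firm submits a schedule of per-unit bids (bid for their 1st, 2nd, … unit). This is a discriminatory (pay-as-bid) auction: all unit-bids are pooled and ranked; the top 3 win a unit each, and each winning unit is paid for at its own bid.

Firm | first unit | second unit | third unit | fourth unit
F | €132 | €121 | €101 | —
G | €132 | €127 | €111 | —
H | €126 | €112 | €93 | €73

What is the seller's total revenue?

Total revenue: €391

All unit-bids, highest first — top 3: 132 (F-1), 132 (G-1), 127 (G-2)
Next rejected bid: €126 (not a price — pay-as-bid).
Each winning unit pays its own bid.
Revenue = 132 + 132 + 127 = €391.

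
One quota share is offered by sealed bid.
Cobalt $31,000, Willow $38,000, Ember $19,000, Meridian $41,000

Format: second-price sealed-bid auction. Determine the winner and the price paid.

Second-price sealed-bid auction: the highest bidder wins and pays the second-highest bid.
Bids ranked: 41,000 (Meridian) > 38,000 (Willow) > 31,000 (Cobalt) > 19,000 (Ember)
Meridian wins with the highest bid; price is set by the runner-up at $38,000.

Meridian pays $38,000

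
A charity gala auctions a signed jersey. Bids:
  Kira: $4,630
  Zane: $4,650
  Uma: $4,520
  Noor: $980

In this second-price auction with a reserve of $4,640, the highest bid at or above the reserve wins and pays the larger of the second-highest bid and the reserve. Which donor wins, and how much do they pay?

Zane pays $4,640

Bids ranked: 4,650 (Zane) > 4,630 (Kira) > 4,520 (Uma) > 980 (Noor)
Highest eligible bid: Zane at $4,650.
max(second-highest $4,630, reserve $4,640) = $4,640.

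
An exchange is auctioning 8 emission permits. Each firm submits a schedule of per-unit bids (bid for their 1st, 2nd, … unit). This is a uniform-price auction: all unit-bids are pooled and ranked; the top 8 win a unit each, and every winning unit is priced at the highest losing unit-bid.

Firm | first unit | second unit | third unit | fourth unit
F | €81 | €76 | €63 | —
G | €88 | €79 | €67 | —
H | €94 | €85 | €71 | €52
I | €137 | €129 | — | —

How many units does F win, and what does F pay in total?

All unit-bids, highest first — top 8: 137 (I-1), 129 (I-2), 94 (H-1), 88 (G-1), 85 (H-2), 81 (F-1), 79 (G-2), 76 (F-2)
Highest rejected unit-bid = €71.
F wins 2 unit(s) at €71 each.

F: 2 units, pays €142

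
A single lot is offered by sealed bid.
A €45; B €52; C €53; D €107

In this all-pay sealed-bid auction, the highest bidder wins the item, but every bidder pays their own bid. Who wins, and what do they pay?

D pays €107

All-pay sealed-bid auction: the highest bidder wins the item, but every bidder pays their own bid.
Sorting bids: 107 (D) > 53 (C) > 52 (B) > 45 (A)
D wins with the top bid; all bids are sunk regardless.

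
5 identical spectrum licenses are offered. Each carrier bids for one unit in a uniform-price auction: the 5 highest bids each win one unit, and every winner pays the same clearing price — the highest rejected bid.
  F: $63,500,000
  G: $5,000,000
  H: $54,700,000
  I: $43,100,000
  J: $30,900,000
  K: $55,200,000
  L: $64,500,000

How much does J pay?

J pays $0

Ordering the bids: 64,500,000 (L), 63,500,000 (F), 55,200,000 (K), 54,700,000 (H), 43,100,000 (I), 30,900,000 (J), 5,000,000 (G)
Winners (5 units): L, F, K, H, I.
First losing bid is J's $30,900,000, which sets the uniform price.
J does not win → pays $0.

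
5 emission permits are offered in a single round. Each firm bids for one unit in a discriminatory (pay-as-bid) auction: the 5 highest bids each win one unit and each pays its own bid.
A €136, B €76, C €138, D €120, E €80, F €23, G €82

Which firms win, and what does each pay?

C €138, A €136, D €120, G €82, E €80

Bids ranked high→low: 138 (C), 136 (A), 120 (D), 82 (G), 80 (E), 76 (B), 23 (F)
Winners (5 units): C, A, D, G, E.
Each winner pays its own bid: C €138, A €136, D €120, G €82, E €80.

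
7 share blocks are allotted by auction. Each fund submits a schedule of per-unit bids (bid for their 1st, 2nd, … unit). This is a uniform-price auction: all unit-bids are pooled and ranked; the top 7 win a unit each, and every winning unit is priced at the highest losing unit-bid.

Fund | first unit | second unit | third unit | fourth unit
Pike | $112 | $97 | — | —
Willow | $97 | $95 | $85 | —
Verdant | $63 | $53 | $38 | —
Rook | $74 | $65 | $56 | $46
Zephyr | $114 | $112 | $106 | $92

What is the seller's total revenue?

Pooled unit-bids ranked (top 7): 114 (Zephyr-1), 112 (Pike-1), 112 (Zephyr-2), 106 (Zephyr-3), 97 (Pike-2), 97 (Willow-1), 95 (Willow-2)
First bid not allocated: $92.
Allocation: Pike 2, Willow 2, Zephyr 3. Every unit priced at $92.
Revenue = 7 × 92 = $644.

Total revenue: $644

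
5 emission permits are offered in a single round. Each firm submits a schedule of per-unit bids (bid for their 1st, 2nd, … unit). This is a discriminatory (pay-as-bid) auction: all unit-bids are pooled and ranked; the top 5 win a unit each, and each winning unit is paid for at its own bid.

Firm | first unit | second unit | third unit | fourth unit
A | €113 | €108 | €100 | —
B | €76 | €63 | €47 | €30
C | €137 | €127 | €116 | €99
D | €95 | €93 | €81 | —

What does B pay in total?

B pays €0

Merging the schedules and taking the best 5: 137 (C-1), 127 (C-2), 116 (C-3), 113 (A-1), 108 (A-2)
Next rejected bid: €100 (not a price — pay-as-bid).
B wins no units.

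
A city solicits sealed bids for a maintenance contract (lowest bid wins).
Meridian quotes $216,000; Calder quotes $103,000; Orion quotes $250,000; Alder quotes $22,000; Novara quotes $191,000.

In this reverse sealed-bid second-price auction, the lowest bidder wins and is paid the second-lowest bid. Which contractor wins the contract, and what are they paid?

Bids ranked: 22,000 (Alder) < 103,000 (Calder) < 191,000 (Novara) < 216,000 (Meridian) < 250,000 (Orion)
Second-price: Alder is paid Calder's bid of $103,000.

Alder is paid $103,000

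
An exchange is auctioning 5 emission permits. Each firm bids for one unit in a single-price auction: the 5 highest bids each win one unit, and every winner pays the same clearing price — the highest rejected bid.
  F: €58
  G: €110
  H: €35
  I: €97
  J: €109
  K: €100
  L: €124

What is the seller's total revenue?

Total revenue: €290

Bids ranked high→low: 124 (L), 110 (G), 109 (J), 100 (K), 97 (I), 58 (F), 35 (H)
Winners (5 units): L, G, J, K, I.
Clearing price = highest rejected bid = €58.
Total revenue = 5 × €58 = €290.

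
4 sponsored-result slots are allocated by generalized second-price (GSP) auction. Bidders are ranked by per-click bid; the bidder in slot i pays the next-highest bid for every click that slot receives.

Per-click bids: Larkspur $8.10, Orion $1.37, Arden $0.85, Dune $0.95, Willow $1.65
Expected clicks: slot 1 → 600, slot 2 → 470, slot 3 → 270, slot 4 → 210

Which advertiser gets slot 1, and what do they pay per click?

Per-click bids in order: $8.10 (Larkspur) > $1.65 (Willow) > $1.37 (Orion) > $0.95 (Dune) > $0.85 (Arden)
Slot 1 goes to the first-ranked bidder, Larkspur, who pays the next bid down: $1.65/click.

Larkspur; $1.65 per click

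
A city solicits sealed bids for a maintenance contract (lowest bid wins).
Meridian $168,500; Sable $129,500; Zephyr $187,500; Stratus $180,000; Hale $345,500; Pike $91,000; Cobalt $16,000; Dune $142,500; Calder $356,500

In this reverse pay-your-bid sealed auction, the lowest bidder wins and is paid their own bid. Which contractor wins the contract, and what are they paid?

Cobalt is paid $16,000

Bids in order: 16,000 (Cobalt) < 91,000 (Pike) < 129,500 (Sable) < 142,500 (Dune) < 168,500 (Meridian) < 180,000 (Stratus) < …
Cobalt is lowest → is paid own bid, $16,000.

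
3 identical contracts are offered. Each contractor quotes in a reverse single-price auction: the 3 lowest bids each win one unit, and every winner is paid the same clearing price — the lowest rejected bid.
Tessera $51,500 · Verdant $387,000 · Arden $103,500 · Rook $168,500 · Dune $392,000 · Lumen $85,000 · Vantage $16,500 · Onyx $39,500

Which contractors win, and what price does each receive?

Vantage, Onyx, Tessera; each is paid $85,000

Sorting: 16,500 (Vantage), 39,500 (Onyx), 51,500 (Tessera), 85,000 (Lumen), 103,500 (Arden), …
The 3 lowest are Vantage, Onyx, Tessera.
Lowest unsuccessful bid: $85,000 → clearing price.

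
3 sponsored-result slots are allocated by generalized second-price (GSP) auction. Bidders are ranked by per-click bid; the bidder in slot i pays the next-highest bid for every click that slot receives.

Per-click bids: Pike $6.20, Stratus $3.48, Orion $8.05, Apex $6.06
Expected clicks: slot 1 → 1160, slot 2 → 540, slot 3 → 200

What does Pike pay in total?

Pike pays $3272.40

Ranked by bid: $8.05 (Orion) > $6.20 (Pike) > $6.06 (Apex) > $3.48 (Stratus)
Pike holds slot 2 → pays next bid $6.06 × 540 clicks = $3272.40.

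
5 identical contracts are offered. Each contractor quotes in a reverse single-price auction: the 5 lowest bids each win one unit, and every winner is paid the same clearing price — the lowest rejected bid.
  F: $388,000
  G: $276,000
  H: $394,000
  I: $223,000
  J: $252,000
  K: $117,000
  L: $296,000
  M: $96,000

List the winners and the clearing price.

M, K, I, J, G; each is paid $296,000

Ordering the bids: 96,000 (M), 117,000 (K), 223,000 (I), 252,000 (J), 276,000 (G), 296,000 (L), 388,000 (F), …
Lowest 5: M, K, I, J, G.
First losing bid is L's $296,000, which sets the uniform price.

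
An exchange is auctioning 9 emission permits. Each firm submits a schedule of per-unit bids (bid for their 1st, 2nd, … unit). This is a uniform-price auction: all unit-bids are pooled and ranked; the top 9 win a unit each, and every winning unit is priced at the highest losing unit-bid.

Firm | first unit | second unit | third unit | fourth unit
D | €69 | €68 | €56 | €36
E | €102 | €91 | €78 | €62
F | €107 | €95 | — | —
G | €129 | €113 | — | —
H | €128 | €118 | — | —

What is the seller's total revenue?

Total revenue: €621

Pooled unit-bids ranked (top 9): 129 (G-1), 128 (H-1), 118 (H-2), 113 (G-2), 107 (F-1), 102 (E-1), 95 (F-2), 91 (E-2), 78 (E-3)
First bid not allocated: €69.
Allocation: E 3, F 2, G 2, H 2. Every unit priced at €69.
Revenue = 9 × 69 = €621.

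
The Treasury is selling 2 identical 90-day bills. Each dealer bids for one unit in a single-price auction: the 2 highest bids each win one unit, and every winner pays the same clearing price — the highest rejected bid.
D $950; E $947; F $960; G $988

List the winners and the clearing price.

Bids ranked high→low: 988 (G), 960 (F), 950 (D), 947 (E)
The 2 highest are G, F.
First losing bid is D's $950, which sets the uniform price.

G, F; each pays $950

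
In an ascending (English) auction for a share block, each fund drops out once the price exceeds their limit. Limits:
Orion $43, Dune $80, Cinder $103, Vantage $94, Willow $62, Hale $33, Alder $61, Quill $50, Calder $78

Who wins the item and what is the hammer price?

Rule: the price rises until one bidder remains; the winner pays the price at which the last rival dropped out.
Sorting limits: 103 (Cinder) > 94 (Vantage) > 80 (Dune) > 78 (Calder) > 62 (Willow) > 61 (Alder) > …
Vantage is the last rival to drop out, at $94; Cinder remains and wins at that price.

Cinder wins at $94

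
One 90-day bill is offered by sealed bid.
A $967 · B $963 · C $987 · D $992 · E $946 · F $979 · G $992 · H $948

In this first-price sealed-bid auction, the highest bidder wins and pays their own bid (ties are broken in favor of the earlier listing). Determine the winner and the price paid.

D pays $992

Rule: the highest bidder wins and pays their own bid.
Bids in order: 992 (D) > 992 (G) > 987 (C) > 979 (F) > 967 (A) > 963 (B) > …
D and G tie at $992; tie-break gives it to D.
First-price: D pays what they bid, $992.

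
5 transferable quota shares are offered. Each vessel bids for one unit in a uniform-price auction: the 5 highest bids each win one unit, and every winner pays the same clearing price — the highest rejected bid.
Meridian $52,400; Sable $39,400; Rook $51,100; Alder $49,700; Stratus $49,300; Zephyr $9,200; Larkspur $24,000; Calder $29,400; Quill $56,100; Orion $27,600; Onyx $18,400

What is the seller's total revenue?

Sorting: 56,100 (Quill), 52,400 (Meridian), 51,100 (Rook), 49,700 (Alder), 49,300 (Stratus), 39,400 (Sable), 29,400 (Calder), …
Winners (5 units): Quill, Meridian, Rook, Alder, Stratus.
First losing bid is Sable's $39,400, which sets the uniform price.
Total revenue = 5 × $39,400 = $197,000.

Total revenue: $197,000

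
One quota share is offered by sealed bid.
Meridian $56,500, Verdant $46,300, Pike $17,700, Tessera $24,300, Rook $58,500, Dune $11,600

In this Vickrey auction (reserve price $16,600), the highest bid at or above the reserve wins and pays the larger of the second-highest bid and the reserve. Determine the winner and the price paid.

Rook pays $56,500

Bids in order: 58,500 (Rook) > 56,500 (Meridian) > 46,300 (Verdant) > 24,300 (Tessera) > 17,700 (Pike) > 11,600 (Dune)
Rook has the top bid at or above the reserve ($58,500).
max(second-highest $56,500, reserve $16,600) = $56,500; the reserve does not bind.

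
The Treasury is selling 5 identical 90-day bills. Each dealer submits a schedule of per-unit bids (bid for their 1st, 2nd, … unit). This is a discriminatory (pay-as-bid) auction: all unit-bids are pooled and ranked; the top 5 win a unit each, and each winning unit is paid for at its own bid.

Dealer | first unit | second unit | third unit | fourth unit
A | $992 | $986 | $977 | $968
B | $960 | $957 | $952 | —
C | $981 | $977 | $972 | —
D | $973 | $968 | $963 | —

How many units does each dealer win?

All unit-bids, highest first — top 5: 992 (A-1), 986 (A-2), 981 (C-1), 977 (A-3), 977 (C-2)
Next rejected bid: $973 (not a price — pay-as-bid).
Allocation: A 3, C 2.

A 3, C 2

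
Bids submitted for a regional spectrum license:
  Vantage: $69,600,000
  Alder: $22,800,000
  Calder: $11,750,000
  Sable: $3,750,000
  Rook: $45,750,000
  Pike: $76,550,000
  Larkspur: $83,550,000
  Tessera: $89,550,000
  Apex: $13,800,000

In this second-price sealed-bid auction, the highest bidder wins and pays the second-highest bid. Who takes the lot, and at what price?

Sorting bids: 89,550,000 (Tessera) > 83,550,000 (Larkspur) > 76,550,000 (Pike) > 69,600,000 (Vantage) > 45,750,000 (Rook) > 22,800,000 (Alder) > …
Tessera wins with the highest bid; price is set by the runner-up at $83,550,000.

Tessera pays $83,550,000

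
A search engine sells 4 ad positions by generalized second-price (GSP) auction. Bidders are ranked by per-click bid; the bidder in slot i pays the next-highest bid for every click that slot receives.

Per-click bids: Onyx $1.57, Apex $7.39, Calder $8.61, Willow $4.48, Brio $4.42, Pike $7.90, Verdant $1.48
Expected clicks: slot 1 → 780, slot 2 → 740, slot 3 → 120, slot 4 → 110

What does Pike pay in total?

Pike pays $5468.60

Ranked by bid: $8.61 (Calder) > $7.90 (Pike) > $7.39 (Apex) > $4.48 (Willow) > $4.42 (Brio) > …
Pike holds slot 2 → pays next bid $7.39 × 740 clicks = $5468.60.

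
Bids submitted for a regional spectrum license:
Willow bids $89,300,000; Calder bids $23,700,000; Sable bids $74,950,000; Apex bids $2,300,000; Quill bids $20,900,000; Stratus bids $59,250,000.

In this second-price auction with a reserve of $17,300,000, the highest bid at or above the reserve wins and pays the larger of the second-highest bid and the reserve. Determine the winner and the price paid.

Willow pays $74,950,000

Second-price auction with a reserve of $17,300,000: the highest bid at or above the reserve wins and pays the larger of the second-highest bid and the reserve.
Sorting bids: 89,300,000 (Willow) > 74,950,000 (Sable) > 59,250,000 (Stratus) > 23,700,000 (Calder) > 20,900,000 (Quill) > 2,300,000 (Apex)
Willow has the top bid at or above the reserve ($89,300,000).
max(second-highest $74,950,000, reserve $17,300,000) = $74,950,000; the reserve does not bind.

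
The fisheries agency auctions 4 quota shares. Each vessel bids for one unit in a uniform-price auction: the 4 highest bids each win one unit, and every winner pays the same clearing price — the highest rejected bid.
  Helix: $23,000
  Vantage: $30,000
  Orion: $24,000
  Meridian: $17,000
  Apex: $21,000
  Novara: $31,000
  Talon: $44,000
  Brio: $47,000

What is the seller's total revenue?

Total revenue: $96,000

Ordering the bids: 47,000 (Brio), 44,000 (Talon), 31,000 (Novara), 30,000 (Vantage), 24,000 (Orion), 23,000 (Helix), …
The 4 highest are Brio, Talon, Novara, Vantage.
First losing bid is Orion's $24,000, which sets the uniform price.
Total revenue = 4 × $24,000 = $96,000.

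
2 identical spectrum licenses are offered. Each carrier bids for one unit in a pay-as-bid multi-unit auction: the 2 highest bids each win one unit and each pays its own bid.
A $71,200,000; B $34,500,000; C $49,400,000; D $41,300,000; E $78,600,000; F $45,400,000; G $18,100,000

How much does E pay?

Bids ranked high→low: 78,600,000 (E), 71,200,000 (A), 49,400,000 (C), 45,400,000 (F), …
Winners (2 units): E, A.
E wins → own bid $78,600,000.

E pays $78,600,000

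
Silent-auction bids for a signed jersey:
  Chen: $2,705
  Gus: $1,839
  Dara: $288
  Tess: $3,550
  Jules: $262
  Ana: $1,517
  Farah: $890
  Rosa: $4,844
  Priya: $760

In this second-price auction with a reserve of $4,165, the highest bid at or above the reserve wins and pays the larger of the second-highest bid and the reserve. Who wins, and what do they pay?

Bids in order: 4,844 (Rosa) > 3,550 (Tess) > 2,705 (Chen) > 1,839 (Gus) > 1,517 (Ana) > 890 (Farah) > …
Highest eligible bid: Rosa at $4,844.
Second-highest bid $3,550 is below the reserve $4,165, so the reserve binds → payment $4,165.

Rosa pays $4,165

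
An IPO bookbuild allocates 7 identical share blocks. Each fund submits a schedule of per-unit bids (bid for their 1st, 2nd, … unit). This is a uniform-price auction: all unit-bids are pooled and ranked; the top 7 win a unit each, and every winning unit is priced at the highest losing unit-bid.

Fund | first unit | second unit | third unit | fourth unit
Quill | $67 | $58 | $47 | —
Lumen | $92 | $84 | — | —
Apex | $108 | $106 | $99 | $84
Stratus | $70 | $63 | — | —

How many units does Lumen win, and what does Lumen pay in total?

Merging the schedules and taking the best 7: 108 (Apex-1), 106 (Apex-2), 99 (Apex-3), 92 (Lumen-1), 84 (Lumen-2), 84 (Apex-4), 70 (Stratus-1)
First bid not allocated: $67.
Lumen wins 2 unit(s) at $67 each.

Lumen: 2 units, pays $134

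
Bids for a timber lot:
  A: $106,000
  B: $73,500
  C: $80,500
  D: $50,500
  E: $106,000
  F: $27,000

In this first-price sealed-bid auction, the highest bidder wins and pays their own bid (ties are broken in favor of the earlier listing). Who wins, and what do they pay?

First-price sealed-bid auction: the highest bidder wins and pays their own bid.
Bids in order: 106,000 (A) > 106,000 (E) > 80,500 (C) > 73,500 (B) > 50,500 (D) > 27,000 (F)
Tie at $106,000 → A wins by tie-break.
A has the highest bid and pays exactly that: $106,000.

A pays $106,000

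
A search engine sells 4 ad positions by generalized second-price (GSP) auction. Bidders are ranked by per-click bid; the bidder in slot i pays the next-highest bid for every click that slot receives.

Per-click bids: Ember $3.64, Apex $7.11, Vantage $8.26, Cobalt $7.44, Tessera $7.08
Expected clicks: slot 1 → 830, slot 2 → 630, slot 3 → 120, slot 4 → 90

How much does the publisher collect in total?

Total revenue: $11831.70

Per-click bids in order: $8.26 (Vantage) > $7.44 (Cobalt) > $7.11 (Apex) > $7.08 (Tessera) > $3.64 (Ember)
Slot 1: Vantage pays $7.44 × 830 = $6175.20
Slot 2: Cobalt pays $7.11 × 630 = $4479.30
Slot 3: Apex pays $7.08 × 120 = $849.60
Slot 4: Tessera pays $3.64 × 90 = $327.60
Total = $11831.70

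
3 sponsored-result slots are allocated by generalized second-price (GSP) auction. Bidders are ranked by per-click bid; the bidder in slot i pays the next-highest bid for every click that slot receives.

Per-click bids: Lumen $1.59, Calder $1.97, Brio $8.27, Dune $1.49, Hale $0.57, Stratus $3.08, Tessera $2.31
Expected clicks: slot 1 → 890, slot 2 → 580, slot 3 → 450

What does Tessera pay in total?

Tessera pays $886.50

Sorting advertisers: $8.27 (Brio) > $3.08 (Stratus) > $2.31 (Tessera) > $1.97 (Calder) > …
Tessera holds slot 3 → pays next bid $1.97 × 450 clicks = $886.50.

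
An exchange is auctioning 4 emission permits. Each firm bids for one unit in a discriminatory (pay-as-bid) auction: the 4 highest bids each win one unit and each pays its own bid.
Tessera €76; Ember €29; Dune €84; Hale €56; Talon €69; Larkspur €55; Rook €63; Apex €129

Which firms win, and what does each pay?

Ordering the bids: 129 (Apex), 84 (Dune), 76 (Tessera), 69 (Talon), 63 (Rook), 56 (Hale), …
Winners (4 units): Apex, Dune, Tessera, Talon.
Each winner pays its own bid: Apex €129, Dune €84, Tessera €76, Talon €69.

Apex €129, Dune €84, Tessera €76, Talon €69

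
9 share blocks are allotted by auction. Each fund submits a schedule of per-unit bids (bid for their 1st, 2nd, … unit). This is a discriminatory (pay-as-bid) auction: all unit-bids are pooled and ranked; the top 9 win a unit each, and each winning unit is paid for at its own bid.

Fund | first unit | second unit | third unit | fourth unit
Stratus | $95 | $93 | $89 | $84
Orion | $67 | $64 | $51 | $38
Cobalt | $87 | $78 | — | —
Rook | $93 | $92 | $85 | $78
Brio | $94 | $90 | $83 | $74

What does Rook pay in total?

Rook pays $270

Pooled unit-bids ranked (top 9): 95 (Stratus-1), 94 (Brio-1), 93 (Stratus-2), 93 (Rook-1), 92 (Rook-2), 90 (Brio-2), 89 (Stratus-3), 87 (Cobalt-1), 85 (Rook-3)
Next rejected bid: $84 (not a price — pay-as-bid).
Rook's winning unit-bids: 93 + 92 + 85 = $270.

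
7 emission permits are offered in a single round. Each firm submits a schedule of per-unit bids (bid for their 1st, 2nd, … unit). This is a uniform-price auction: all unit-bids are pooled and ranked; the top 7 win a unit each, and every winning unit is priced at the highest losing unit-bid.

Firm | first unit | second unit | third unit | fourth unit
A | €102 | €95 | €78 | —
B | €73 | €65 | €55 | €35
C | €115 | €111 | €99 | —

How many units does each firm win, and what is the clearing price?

A 3, B 1, C 3; clearing price €65

Merging the schedules and taking the best 7: 115 (C-1), 111 (C-2), 102 (A-1), 99 (C-3), 95 (A-2), 78 (A-3), 73 (B-1)
The (k+1)-th unit-bid is €65.
Allocation: A 3, B 1, C 3.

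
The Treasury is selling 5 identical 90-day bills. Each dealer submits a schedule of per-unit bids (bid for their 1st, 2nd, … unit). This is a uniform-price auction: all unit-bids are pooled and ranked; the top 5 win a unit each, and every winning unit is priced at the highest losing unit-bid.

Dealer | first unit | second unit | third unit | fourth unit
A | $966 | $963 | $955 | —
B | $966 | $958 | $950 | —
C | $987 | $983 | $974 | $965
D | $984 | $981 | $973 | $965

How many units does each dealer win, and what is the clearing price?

C 3, D 2; clearing price $973

All unit-bids, highest first — top 5: 987 (C-1), 984 (D-1), 983 (C-2), 981 (D-2), 974 (C-3)
First bid not allocated: $973.
Allocation: C 3, D 2.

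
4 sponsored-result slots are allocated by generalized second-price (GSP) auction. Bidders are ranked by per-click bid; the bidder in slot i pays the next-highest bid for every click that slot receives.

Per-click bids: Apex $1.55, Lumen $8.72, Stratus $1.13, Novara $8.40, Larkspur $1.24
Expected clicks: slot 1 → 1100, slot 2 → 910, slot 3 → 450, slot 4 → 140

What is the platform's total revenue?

Sorting advertisers: $8.72 (Lumen) > $8.40 (Novara) > $1.55 (Apex) > $1.24 (Larkspur) > $1.13 (Stratus)
Slot 1: Lumen pays $8.40 × 1100 = $9240.00
Slot 2: Novara pays $1.55 × 910 = $1410.50
Slot 3: Apex pays $1.24 × 450 = $558.00
Slot 4: Larkspur pays $1.13 × 140 = $158.20
Total = $11366.70

Total revenue: $11366.70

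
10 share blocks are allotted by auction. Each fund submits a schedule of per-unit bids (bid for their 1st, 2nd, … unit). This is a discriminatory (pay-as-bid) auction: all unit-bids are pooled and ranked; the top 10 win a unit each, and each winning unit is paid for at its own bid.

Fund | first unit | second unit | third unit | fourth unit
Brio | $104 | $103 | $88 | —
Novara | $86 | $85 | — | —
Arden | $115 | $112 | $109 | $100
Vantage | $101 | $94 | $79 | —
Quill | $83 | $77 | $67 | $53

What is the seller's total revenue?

Pooled unit-bids ranked (top 10): 115 (Arden-1), 112 (Arden-2), 109 (Arden-3), 104 (Brio-1), 103 (Brio-2), 101 (Vantage-1), 100 (Arden-4), 94 (Vantage-2), 88 (Brio-3), 86 (Novara-1)
Next rejected bid: $85 (not a price — pay-as-bid).
Each winning unit pays its own bid.
Revenue = 115 + 112 + 109 + 104 + 103 + 101 + 100 + 94 + 88 + 86 = $1,012.

Total revenue: $1,012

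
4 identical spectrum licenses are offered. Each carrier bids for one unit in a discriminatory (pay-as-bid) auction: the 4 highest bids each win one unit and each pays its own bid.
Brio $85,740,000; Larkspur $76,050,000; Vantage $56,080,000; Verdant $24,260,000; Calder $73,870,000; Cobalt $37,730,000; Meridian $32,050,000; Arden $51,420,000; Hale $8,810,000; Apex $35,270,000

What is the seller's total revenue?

Sorting: 85,740,000 (Brio), 76,050,000 (Larkspur), 73,870,000 (Calder), 56,080,000 (Vantage), 51,420,000 (Arden), 37,730,000 (Cobalt), …
The 4 highest are Brio, Larkspur, Calder, Vantage.
Total revenue = 85,740,000 + 76,050,000 + 73,870,000 + 56,080,000 = $291,740,000.

Total revenue: $291,740,000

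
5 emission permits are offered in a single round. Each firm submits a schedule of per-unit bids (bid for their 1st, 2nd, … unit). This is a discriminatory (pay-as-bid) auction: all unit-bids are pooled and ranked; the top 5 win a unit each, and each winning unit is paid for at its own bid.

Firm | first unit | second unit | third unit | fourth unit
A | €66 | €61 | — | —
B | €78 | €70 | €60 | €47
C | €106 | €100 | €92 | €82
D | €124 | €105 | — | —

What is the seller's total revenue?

Total revenue: €527

Pooled unit-bids ranked (top 5): 124 (D-1), 106 (C-1), 105 (D-2), 100 (C-2), 92 (C-3)
Next rejected bid: €82 (not a price — pay-as-bid).
Each winning unit pays its own bid.
Revenue = 124 + 106 + 105 + 100 + 92 = €527.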